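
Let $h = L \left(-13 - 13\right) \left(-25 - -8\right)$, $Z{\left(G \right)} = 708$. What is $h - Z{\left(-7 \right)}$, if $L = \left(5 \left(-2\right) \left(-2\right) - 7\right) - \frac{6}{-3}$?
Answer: $5922$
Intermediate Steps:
$L = 15$ ($L = \left(\left(-10\right) \left(-2\right) - 7\right) - -2 = \left(20 - 7\right) + 2 = 13 + 2 = 15$)
$h = 6630$ ($h = 15 \left(-13 - 13\right) \left(-25 - -8\right) = 15 \left(- 26 \left(-25 + 8\right)\right) = 15 \left(\left(-26\right) \left(-17\right)\right) = 15 \cdot 442 = 6630$)
$h - Z{\left(-7 \right)} = 6630 - 708 = 5922$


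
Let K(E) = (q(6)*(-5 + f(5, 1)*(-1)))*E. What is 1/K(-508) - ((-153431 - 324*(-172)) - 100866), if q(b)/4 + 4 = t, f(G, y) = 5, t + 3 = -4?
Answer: 44384142879/223520 ≈ 1.9857e+5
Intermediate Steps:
t = -7 (t = -3 - 4 = -7)
q(b) = -44 (q(b) = -16 + 4*(-7) = -16 - 28 = -44)
K(E) = 440*E (K(E) = (-44*(-5 + 5*(-1)))*E = (-44*(-5 - 5))*E = (-44*(-10))*E = 440*E)
1/K(-508) - ((-153431 - 324*(-172)) - 100866) = 1/(440*(-508)) - ((-153431 - 324*(-172)) - 100866) = 1/(-223520) - ((-153431 + 55728) - 100866) = -1/223520 - (-97703 - 100866) = -1/223520 - 1*(-198569) = -1/223520 + 198569 = 44384142879/223520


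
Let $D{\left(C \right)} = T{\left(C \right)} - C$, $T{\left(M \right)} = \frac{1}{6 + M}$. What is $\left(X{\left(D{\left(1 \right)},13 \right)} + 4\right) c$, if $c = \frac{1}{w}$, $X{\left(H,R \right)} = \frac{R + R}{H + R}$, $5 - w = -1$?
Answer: $\frac{87}{85} \approx 1.0235$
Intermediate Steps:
$w = 6$ ($w = 5 - -1 = 5 + 1 = 6$)
$D{\left(C \right)} = \frac{1}{6 + C} - C$
$X{\left(H,R \right)} = \frac{2 R}{H + R}$
$c = \frac{1}{6} \approx 0.16667$
$\left(X{\left(D{\left(1 \right)},13 \right)} + 4\right) c = \left(2 \cdot 13 \frac{1}{\frac{1 - 1 \left(6 + 1\right)}{6 + 1} + 13} + 4\right) \frac{1}{6} = \left(2 \cdot 13 \frac{1}{\frac{1 - 1 \cdot 7}{7} + 13} + 4\right) \frac{1}{6} = \left(2 \cdot 13 \frac{1}{\frac{1 - 7}{7} + 13} + 4\right) \frac{1}{6} = \left(2 \cdot 13 \frac{1}{\frac{1}{7} \left(-6\right) + 13} + 4\right) \frac{1}{6} = \left(2 \cdot 13 \frac{1}{- \frac{6}{7} + 13} + 4\right) \frac{1}{6} = \left(2 \cdot 13 \frac{1}{\frac{85}{7}} + 4\right) \frac{1}{6} = \left(2 \cdot 13 \cdot \frac{7}{85} + 4\right) \frac{1}{6} = \left(\frac{182}{85} + 4\right) \frac{1}{6} = \frac{522}{85} \cdot \frac{1}{6} = \frac{87}{85}$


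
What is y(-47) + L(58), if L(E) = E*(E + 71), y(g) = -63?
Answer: 7419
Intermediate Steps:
L(E) = E*(71 + E)
y(-47) + L(58) = -63 + 58*(71 + 58) = -63 + 58*129 = -63 + 7482 = 7419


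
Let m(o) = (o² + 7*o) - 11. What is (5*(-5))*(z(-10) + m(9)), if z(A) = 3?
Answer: -3400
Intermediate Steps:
m(o) = -11 + o² + 7*o
(5*(-5))*(z(-10) + m(9)) = (5*(-5))*(3 + (-11 + 9² + 7*9)) = -25*(3 + (-11 + 81 + 63)) = -25*(3 + 133) = -25*136 = -3400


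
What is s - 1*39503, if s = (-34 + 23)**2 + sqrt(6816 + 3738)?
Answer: -39382 + sqrt(10554) ≈ -39279.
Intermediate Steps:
s = 121 + sqrt(10554) (s = (-11)**2 + sqrt(10554) = 121 + sqrt(10554) ≈ 223.73)
s - 1*39503 = (121 + sqrt(10554)) - 1*39503 = (121 + sqrt(10554)) - 39503 = -39382 + sqrt(10554)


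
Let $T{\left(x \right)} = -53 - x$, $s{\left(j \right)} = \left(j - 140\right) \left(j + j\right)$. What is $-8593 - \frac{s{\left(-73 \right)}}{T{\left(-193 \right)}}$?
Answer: $- \frac{617059}{70} \approx -8815.1$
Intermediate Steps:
$s{\left(j \right)} = 2 j \left(-140 + j\right)$ ($s{\left(j \right)} = \left(-140 + j\right) 2 j = 2 j \left(-140 + j\right)$)
$-8593 - \frac{s{\left(-73 \right)}}{T{\left(-193 \right)}} = -8593 - \frac{2 \left(-73\right) \left(-140 - 73\right)}{-53 - -193} = -8593 - \frac{2 \left(-73\right) \left(-213\right)}{-53 + 193} = -8593 - \frac{31098}{140} = -8593 - 31098 \cdot \frac{1}{140} = -8593 - \frac{15549}{70} = - \frac{617059}{70}$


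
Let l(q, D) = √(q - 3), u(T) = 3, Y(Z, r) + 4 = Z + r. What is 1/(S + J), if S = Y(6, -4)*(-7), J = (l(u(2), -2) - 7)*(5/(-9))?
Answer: 9/161 ≈ 0.055901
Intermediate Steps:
Y(Z, r) = -4 + Z + r (Y(Z, r) = -4 + (Z + r) = -4 + Z + r)
l(q, D) = √(-3 + q)
J = 35/9 (J = (√(-3 + 3) - 7)*(5/(-9)) = (√0 - 7)*(5*(-⅑)) = (0 - 7)*(-5/9) = -7*(-5/9) = 35/9 ≈ 3.8889)
S = 14 (S = (-4 + 6 - 4)*(-7) = -2*(-7) = 14)
1/(S + J) = 1/(14 + 35/9) = 1/(161/9) = 9/161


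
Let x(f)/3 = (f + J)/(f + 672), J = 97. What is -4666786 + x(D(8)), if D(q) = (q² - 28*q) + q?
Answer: -485345777/104 ≈ -4.6668e+6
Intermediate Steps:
D(q) = q² - 27*q
x(f) = 3*(97 + f)/(672 + f) (x(f) = 3*((f + 97)/(f + 672)) = 3*((97 + f)/(672 + f)) = 3*(97 + f)/(672 + f))
-4666786 + x(D(8)) = -4666786 + 3*(97 + 8*(-27 + 8))/(672 + 8*(-27 + 8)) = -4666786 + 3*(97 + 8*(-19))/(672 + 8*(-19)) = -4666786 + 3*(97 - 152)/(672 - 152) = -4666786 + 3*(-55)/520 = -4666786 + 3*(1/520)*(-55) = -4666786 - 33/104 = -485345777/104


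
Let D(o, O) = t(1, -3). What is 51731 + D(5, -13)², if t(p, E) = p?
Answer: 51732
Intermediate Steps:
D(o, O) = 1
51731 + D(5, -13)² = 51731 + 1² = 51731 + 1 = 51732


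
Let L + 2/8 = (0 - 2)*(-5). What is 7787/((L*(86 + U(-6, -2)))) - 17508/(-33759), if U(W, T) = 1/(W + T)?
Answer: 75908500/7730811 ≈ 9.8190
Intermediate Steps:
U(W, T) = 1/(T + W)
L = 39/4 (L = -¼ + (0 - 2)*(-5) = -¼ - 2*(-5) = -¼ + 10 = 39/4 ≈ 9.7500)
7787/((L*(86 + U(-6, -2)))) - 17508/(-33759) = 7787/((39*(86 + 1/(-2 - 6))/4)) - 17508/(-33759) = 7787/((39*(86 + 1/(-8))/4)) - 17508*(-1/33759) = 7787/((39*(86 - ⅛)/4)) + 5836/11253 = 7787/(((39/4)*(687/8))) + 5836/11253 = 7787/(26793/32) + 5836/11253 = 7787*(32/26793) + 5836/11253 = 19168/2061 + 5836/11253 = 75908500/7730811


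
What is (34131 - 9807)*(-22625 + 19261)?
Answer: -81825936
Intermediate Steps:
(34131 - 9807)*(-22625 + 19261) = 24324*(-3364) = -81825936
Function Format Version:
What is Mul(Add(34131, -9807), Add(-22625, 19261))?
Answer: -81825936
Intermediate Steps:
Mul(Add(34131, -9807), Add(-22625, 19261)) = Mul(24324, -3364) = -81825936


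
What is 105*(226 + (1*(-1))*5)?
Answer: 23205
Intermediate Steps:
105*(226 + (1*(-1))*5) = 105*(226 - 1*5) = 105*(226 - 5) = 105*221 = 23205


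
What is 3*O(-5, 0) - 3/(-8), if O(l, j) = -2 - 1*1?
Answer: -69/8 ≈ -8.6250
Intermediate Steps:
O(l, j) = -3 (O(l, j) = -2 - 1 = -3)
3*O(-5, 0) - 3/(-8) = 3*(-3) - 3/(-8) = -9 - 3*(-⅛) = -9 + 3/8 = -69/8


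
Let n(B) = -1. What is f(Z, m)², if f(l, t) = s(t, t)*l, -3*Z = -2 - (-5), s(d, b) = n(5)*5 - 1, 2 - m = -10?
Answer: 36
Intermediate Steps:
m = 12 (m = 2 - 1*(-10) = 2 + 10 = 12)
s(d, b) = -6 (s(d, b) = -1*5 - 1 = -5 - 1 = -6)
Z = -1 (Z = -(-2 - (-5))/3 = -(-2 - 1*(-5))/3 = -(-2 + 5)/3 = -⅓*3 = -1)
f(l, t) = -6*l
f(Z, m)² = (-6*(-1))² = 6² = 36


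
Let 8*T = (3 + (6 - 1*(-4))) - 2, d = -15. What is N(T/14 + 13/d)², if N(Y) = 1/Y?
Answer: 2822400/1666681 ≈ 1.6934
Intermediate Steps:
T = 11/8 (T = ((3 + (6 - 1*(-4))) - 2)/8 = ((3 + (6 + 4)) - 2)/8 = ((3 + 10) - 2)/8 = (13 - 2)/8 = (⅛)*11 = 11/8 ≈ 1.3750)
N(T/14 + 13/d)² = (1/((11/8)/14 + 13/(-15)))² = (1/((11/8)*(1/14) + 13*(-1/15)))² = (1/(11/112 - 13/15))² = (1/(-1291/1680))² = (-1680/1291)² = 2822400/1666681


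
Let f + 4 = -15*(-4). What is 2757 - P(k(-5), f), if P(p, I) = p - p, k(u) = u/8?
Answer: 2757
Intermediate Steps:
k(u) = u/8 (k(u) = u*(⅛) = u/8)
f = 56 (f = -4 - 15*(-4) = -4 + 60 = 56)
P(p, I) = 0
2757 - P(k(-5), f) = 2757 - 1*0 = 2757 + 0 = 2757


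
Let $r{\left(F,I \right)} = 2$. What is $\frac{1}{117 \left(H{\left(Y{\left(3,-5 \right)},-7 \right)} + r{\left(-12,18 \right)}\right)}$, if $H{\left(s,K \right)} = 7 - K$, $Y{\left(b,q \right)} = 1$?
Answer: $\frac{1}{1872} \approx 0.00053419$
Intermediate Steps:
$\frac{1}{117 \left(H{\left(Y{\left(3,-5 \right)},-7 \right)} + r{\left(-12,18 \right)}\right)} = \frac{1}{117 \left(\left(7 - -7\right) + 2\right)} = \frac{1}{117 \left(\left(7 + 7\right) + 2\right)} = \frac{1}{117 \left(14 + 2\right)} = \frac{1}{117 \cdot 16} = \frac{1}{1872}$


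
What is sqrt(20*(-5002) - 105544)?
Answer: 4*I*sqrt(12849) ≈ 453.41*I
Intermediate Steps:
sqrt(20*(-5002) - 105544) = sqrt(-100040 - 105544) = sqrt(-205584) = 4*I*sqrt(12849)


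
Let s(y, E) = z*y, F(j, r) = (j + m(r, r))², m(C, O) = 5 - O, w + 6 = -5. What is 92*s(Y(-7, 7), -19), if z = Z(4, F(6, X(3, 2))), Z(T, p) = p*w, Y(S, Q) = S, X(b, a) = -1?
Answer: 1020096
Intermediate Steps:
w = -11 (w = -6 - 5 = -11)
F(j, r) = (5 + j - r)² (F(j, r) = (j + (5 - r))² = (5 + j - r)²)
Z(T, p) = -11*p (Z(T, p) = p*(-11) = -11*p)
z = -1584 (z = -11*(5 + 6 - 1*(-1))² = -11*(5 + 6 + 1)² = -11*12² = -11*144 = -1584)
s(y, E) = -1584*y
92*s(Y(-7, 7), -19) = 92*(-1584*(-7)) = 92*11088 = 1020096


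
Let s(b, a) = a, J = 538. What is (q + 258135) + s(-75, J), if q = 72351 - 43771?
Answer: 287253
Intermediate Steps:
q = 28580
(q + 258135) + s(-75, J) = (28580 + 258135) + 538 = 286715 + 538 = 287253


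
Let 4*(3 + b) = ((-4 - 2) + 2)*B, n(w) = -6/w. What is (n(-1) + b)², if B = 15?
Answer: 144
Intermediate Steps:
b = -18 (b = -3 + (((-4 - 2) + 2)*15)/4 = -3 + ((-6 + 2)*15)/4 = -3 + (-4*15)/4 = -3 + (¼)*(-60) = -3 - 15 = -18)
(n(-1) + b)² = (-6/(-1) - 18)² = (-6*(-1) - 18)² = (6 - 18)² = (-12)² = 144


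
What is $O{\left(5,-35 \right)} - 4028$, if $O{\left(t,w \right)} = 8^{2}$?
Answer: $-3964$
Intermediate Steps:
$O{\left(t,w \right)} = 64$
$O{\left(5,-35 \right)} - 4028 = 64 - 4028 = -3964$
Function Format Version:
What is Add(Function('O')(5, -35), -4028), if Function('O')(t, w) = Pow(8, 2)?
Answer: -3964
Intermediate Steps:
Function('O')(t, w) = 64
Add(Function('O')(5, -35), -4028) = Add(64, -4028) = -3964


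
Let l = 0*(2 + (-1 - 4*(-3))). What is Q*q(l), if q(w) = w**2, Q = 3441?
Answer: 0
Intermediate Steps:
l = 0 (l = 0*(2 + (-1 + 12)) = 0*(2 + 11) = 0*13 = 0)
Q*q(l) = 3441*0**2 = 3441*0 = 0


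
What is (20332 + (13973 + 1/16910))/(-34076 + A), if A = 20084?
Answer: -52736141/21509520 ≈ -2.4518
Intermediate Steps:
(20332 + (13973 + 1/16910))/(-34076 + A) = (20332 + (13973 + 1/16910))/(-34076 + 20084) = (20332 + (13973 + 1/16910))/(-13992) = (20332 + 236283431/16910)*(-1/13992) = (580097551/16910)*(-1/13992) = -52736141/21509520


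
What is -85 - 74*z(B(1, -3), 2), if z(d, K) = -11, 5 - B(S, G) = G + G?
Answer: 729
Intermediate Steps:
B(S, G) = 5 - 2*G (B(S, G) = 5 - (G + G) = 5 - 2*G)
-85 - 74*z(B(1, -3), 2) = -85 - 74*(-11) = -85 + 814 = 729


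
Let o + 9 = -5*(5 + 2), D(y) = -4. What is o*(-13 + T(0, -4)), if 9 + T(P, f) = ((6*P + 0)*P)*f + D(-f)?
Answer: 1144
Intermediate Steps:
o = -44 (o = -9 - 5*(5 + 2) = -9 - 5*7 = -9 - 35 = -44)
T(P, f) = -13 + 6*f*P² (T(P, f) = -9 + (((6*P + 0)*P)*f - 4) = -9 + (((6*P)*P)*f - 4) = -9 + ((6*P²)*f - 4) = -9 + (6*f*P² - 4) = -9 + (-4 + 6*f*P²) = -13 + 6*f*P²)
o*(-13 + T(0, -4)) = -44*(-13 + (-13 + 6*(-4)*0²)) = -44*(-13 + (-13 + 6*(-4)*0)) = -44*(-13 + (-13 + 0)) = -44*(-13 - 13) = -44*(-26) = 1144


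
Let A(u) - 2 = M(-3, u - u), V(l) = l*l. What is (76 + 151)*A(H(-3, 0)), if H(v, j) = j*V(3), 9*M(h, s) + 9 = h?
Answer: 454/3 ≈ 151.33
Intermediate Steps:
M(h, s) = -1 + h/9
V(l) = l²
H(v, j) = 9*j (H(v, j) = j*3² = j*9 = 9*j)
A(u) = ⅔ (A(u) = 2 + (-1 + (⅑)*(-3)) = 2 + (-1 - ⅓) = 2 - 4/3 = ⅔)
(76 + 151)*A(H(-3, 0)) = (76 + 151)*(⅔) = 227*(⅔) = 454/3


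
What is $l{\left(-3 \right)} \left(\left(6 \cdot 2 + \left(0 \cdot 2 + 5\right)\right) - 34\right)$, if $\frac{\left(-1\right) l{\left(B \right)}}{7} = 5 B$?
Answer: $-1785$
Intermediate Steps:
$l{\left(B \right)} = - 35 B$ ($l{\left(B \right)} = - 7 \cdot 5 B = - 35 B$)
$l{\left(-3 \right)} \left(\left(6 \cdot 2 + \left(0 \cdot 2 + 5\right)\right) - 34\right) = \left(-35\right) \left(-3\right) \left(\left(6 \cdot 2 + \left(0 \cdot 2 + 5\right)\right) - 34\right) = 105 \left(\left(12 + \left(0 + 5\right)\right) - 34\right) = 105 \left(\left(12 + 5\right) - 34\right) = 105 \left(17 - 34\right) = 105 \left(-17\right) = -1785$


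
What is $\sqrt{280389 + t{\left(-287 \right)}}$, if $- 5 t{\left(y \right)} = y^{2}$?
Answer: $\frac{2 \sqrt{1649470}}{5} \approx 513.73$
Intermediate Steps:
$t{\left(y \right)} = - \frac{y^{2}}{5}$
$\sqrt{280389 + t{\left(-287 \right)}} = \sqrt{280389 - \frac{\left(-287\right)^{2}}{5}} = \sqrt{280389 - \frac{82369}{5}} = \sqrt{\frac{1319576}{5}} = \frac{2 \sqrt{1649470}}{5}$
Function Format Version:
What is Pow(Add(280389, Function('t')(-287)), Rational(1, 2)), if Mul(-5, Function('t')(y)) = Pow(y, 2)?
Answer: Mul(Rational(2, 5), Pow(1649470, Rational(1, 2))) ≈ 513.73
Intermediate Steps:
Function('t')(y) = Mul(Rational(-1, 5), Pow(y, 2))
Pow(Add(280389, Function('t')(-287)), Rational(1, 2)) = Pow(Add(280389, Mul(Rational(-1, 5), Pow(-287, 2))), Rational(1, 2)) = Pow(Add(280389, Mul(Rational(-1, 5), 82369)), Rational(1, 2)) = Pow(Add(280389, Rational(-82369, 5)), Rational(1, 2)) = Pow(Rational(1319576, 5), Rational(1, 2)) = Mul(Rational(2, 5), Pow(1649470, Rational(1, 2)))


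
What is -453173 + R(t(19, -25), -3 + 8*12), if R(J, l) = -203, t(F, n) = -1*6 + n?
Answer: -453376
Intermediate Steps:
t(F, n) = -6 + n
-453173 + R(t(19, -25), -3 + 8*12) = -453173 - 203 = -453376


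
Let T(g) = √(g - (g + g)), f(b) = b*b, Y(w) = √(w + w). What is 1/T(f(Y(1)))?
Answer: -I*√2/2 ≈ -0.70711*I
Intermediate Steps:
Y(w) = √2*√w (Y(w) = √(2*w) = √2*√w)
f(b) = b²
T(g) = √(-g) (T(g) = √(g - 2*g) = √(-g))
1/T(f(Y(1))) = 1/(√(-(√2*√1)²)) = 1/(√(-(√2*1)²)) = 1/(√(-(√2)²)) = 1/(√(-1*2)) = 1/(√(-2)) = 1/(I*√2) = -I*√2/2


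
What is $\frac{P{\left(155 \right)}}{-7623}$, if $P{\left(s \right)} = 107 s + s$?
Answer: $- \frac{1860}{847} \approx -2.196$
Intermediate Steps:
$P{\left(s \right)} = 108 s$
$\frac{P{\left(155 \right)}}{-7623} = \frac{108 \cdot 155}{-7623} = 16740 \left(- \frac{1}{7623}\right) = - \frac{1860}{847}$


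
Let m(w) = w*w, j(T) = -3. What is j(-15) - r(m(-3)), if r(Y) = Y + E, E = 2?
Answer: -14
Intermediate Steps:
m(w) = w²
r(Y) = 2 + Y (r(Y) = Y + 2 = 2 + Y)
j(-15) - r(m(-3)) = -3 - (2 + (-3)²) = -3 - (2 + 9) = -3 - 1*11 = -3 - 11 = -14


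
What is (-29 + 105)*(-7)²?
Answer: 3724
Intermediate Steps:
(-29 + 105)*(-7)² = 76*49 = 3724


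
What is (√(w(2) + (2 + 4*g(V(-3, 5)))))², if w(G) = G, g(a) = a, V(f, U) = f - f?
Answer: 4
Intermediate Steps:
V(f, U) = 0
(√(w(2) + (2 + 4*g(V(-3, 5)))))² = (√(2 + (2 + 4*0)))² = (√(2 + (2 + 0)))² = (√(2 + 2))² = (√4)² = 2² = 4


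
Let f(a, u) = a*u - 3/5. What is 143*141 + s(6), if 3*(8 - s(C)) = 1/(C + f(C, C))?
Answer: 12526186/621 ≈ 20171.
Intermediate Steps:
f(a, u) = -3/5 + a*u (f(a, u) = a*u - 3/5 = -3/5 + a*u)
s(C) = 8 - 1/(3*(-3/5 + C + C**2)) (s(C) = 8 - 1/(3*(C + (-3/5 + C*C))) = 8 - 1/(3*(C + (-3/5 + C**2))) = 8 - 1/(3*(-3/5 + C + C**2)))
143*141 + s(6) = 143*141 + (-77 + 120*6 + 120*6**2)/(3*(-3 + 5*6 + 5*6**2)) = 20163 + (-77 + 720 + 120*36)/(3*(-3 + 30 + 5*36)) = 20163 + (-77 + 720 + 4320)/(3*(-3 + 30 + 180)) = 20163 + (1/3)*4963/207 = 20163 + (1/3)*(1/207)*4963 = 20163 + 4963/621 = 12526186/621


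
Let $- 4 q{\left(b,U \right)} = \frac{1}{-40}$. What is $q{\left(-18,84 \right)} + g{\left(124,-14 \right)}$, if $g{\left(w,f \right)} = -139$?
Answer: $- \frac{22239}{160} \approx -138.99$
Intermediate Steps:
$q{\left(b,U \right)} = \frac{1}{160}$ ($q{\left(b,U \right)} = - \frac{1}{4 \left(-40\right)} = \left(- \frac{1}{4}\right) \left(- \frac{1}{40}\right) = \frac{1}{160}$)
$q{\left(-18,84 \right)} + g{\left(124,-14 \right)} = \frac{1}{160} - 139 = - \frac{22239}{160}$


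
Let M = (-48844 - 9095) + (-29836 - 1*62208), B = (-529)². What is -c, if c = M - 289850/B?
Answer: 41971682553/279841 ≈ 1.4998e+5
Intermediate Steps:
B = 279841
M = -149983 (M = -57939 + (-29836 - 62208) = -57939 - 92044 = -149983)
c = -41971682553/279841 (c = -149983 - 289850/279841 = -41971682553/279841 ≈ -1.4998e+5)
-c = -1*(-41971682553/279841) = 41971682553/279841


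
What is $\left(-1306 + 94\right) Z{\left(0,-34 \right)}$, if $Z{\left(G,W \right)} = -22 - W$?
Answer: $-14544$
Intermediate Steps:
$\left(-1306 + 94\right) Z{\left(0,-34 \right)} = \left(-1306 + 94\right) \left(-22 - -34\right) = - 1212 \left(-22 + 34\right) = \left(-1212\right) 12 = -14544$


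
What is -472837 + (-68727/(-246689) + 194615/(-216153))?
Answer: -25212915963584533/53322567417 ≈ -4.7284e+5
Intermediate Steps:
-472837 + (-68727/(-246689) + 194615/(-216153)) = -472837 + (-68727*(-1/246689) + 194615*(-1/216153)) = -472837 + (68727/246689 - 194615/216153) = -472837 - 33153832504/53322567417 = -25212915963584533/53322567417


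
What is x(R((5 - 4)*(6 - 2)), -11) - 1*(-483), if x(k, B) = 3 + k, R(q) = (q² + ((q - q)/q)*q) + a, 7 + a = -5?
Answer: 490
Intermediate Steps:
a = -12 (a = -7 - 5 = -12)
R(q) = -12 + q² (R(q) = (q² + ((q - q)/q)*q) - 12 = (q² + (0/q)*q) - 12 = (q² + 0*q) - 12 = (q² + 0) - 12 = q² - 12 = -12 + q²)
x(R((5 - 4)*(6 - 2)), -11) - 1*(-483) = (3 + (-12 + ((5 - 4)*(6 - 2))²)) - 1*(-483) = (3 + (-12 + (1*4)²)) + 483 = (3 + (-12 + 4²)) + 483 = (3 + (-12 + 16)) + 483 = (3 + 4) + 483 = 7 + 483 = 490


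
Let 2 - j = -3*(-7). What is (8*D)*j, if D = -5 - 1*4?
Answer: 1368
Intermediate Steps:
D = -9 (D = -5 - 4 = -9)
j = -19 (j = 2 - (-3)*(-7) = 2 - 1*21 = 2 - 21 = -19)
(8*D)*j = (8*(-9))*(-19) = -72*(-19) = 1368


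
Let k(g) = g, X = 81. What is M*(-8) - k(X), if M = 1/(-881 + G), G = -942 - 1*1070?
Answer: -234325/2893 ≈ -80.997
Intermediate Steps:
G = -2012 (G = -942 - 1070 = -2012)
M = -1/2893 (M = 1/(-881 - 2012) = 1/(-2893) = -1/2893 ≈ -0.00034566)
M*(-8) - k(X) = -1/2893*(-8) - 1*81 = 8/2893 - 81 = -234325/2893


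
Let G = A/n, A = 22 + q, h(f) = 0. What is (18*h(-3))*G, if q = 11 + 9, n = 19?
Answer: 0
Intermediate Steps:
q = 20
A = 42 (A = 22 + 20 = 42)
G = 42/19 ≈ 2.2105
(18*h(-3))*G = (18*0)*(42/19) = 0*(42/19) = 0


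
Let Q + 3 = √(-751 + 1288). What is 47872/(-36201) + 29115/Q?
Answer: 95051513/579216 + 9705*√537/176 ≈ 1441.9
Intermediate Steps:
Q = -3 + √537 (Q = -3 + √(-751 + 1288) = -3 + √537 ≈ 20.173)
47872/(-36201) + 29115/Q = 47872/(-36201) + 29115/(-3 + √537) = 47872*(-1/36201) + 29115/(-3 + √537) = -4352/3291 + 29115/(-3 + √537)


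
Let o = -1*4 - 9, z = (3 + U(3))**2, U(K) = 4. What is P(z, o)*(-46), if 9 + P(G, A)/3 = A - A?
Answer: 1242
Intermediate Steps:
z = 49 (z = (3 + 4)**2 = 7**2 = 49)
o = -13 (o = -4 - 9 = -13)
P(G, A) = -27 (P(G, A) = -27 + 3*(A - A) = -27 + 3*0 = -27 + 0 = -27)
P(z, o)*(-46) = -27*(-46) = 1242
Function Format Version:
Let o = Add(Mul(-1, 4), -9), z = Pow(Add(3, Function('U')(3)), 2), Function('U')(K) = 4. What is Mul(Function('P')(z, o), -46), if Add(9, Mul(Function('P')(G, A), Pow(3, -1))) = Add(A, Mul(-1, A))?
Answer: 1242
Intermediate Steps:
z = 49 (z = Pow(Add(3, 4), 2) = Pow(7, 2) = 49)
o = -13 (o = Add(-4, -9) = -13)
Function('P')(G, A) = -27 (Function('P')(G, A) = Add(-27, Mul(3, Add(A, Mul(-1, A)))) = Add(-27, Mul(3, 0)) = Add(-27, 0) = -27)
Mul(Function('P')(z, o), -46) = Mul(-27, -46) = 1242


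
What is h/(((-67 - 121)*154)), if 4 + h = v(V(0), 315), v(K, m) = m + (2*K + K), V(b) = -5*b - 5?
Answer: -37/3619 ≈ -0.010224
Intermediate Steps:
V(b) = -5 - 5*b
v(K, m) = m + 3*K
h = 296 (h = -4 + (315 + 3*(-5 - 5*0)) = -4 + (315 + 3*(-5 + 0)) = -4 + (315 + 3*(-5)) = -4 + (315 - 15) = -4 + 300 = 296)
h/(((-67 - 121)*154)) = 296/(((-67 - 121)*154)) = 296/((-188*154)) = 296/(-28952) = 296*(-1/28952) = -37/3619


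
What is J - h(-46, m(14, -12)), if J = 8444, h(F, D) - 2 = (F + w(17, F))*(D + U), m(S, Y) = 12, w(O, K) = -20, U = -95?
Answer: 2964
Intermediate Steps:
h(F, D) = 2 + (-95 + D)*(-20 + F) (h(F, D) = 2 + (F - 20)*(D - 95) = 2 + (-20 + F)*(-95 + D) = 2 + (-95 + D)*(-20 + F))
J - h(-46, m(14, -12)) = 8444 - (1902 - 95*(-46) - 20*12 + 12*(-46)) = 8444 - (1902 + 4370 - 240 - 552) = 8444 - 1*5480 = 8444 - 5480 = 2964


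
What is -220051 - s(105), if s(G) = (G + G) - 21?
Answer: -220240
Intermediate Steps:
s(G) = -21 + 2*G (s(G) = 2*G - 21 = -21 + 2*G)
-220051 - s(105) = -220051 - (-21 + 2*105) = -220051 - (-21 + 210) = -220051 - 1*189 = -220051 - 189 = -220240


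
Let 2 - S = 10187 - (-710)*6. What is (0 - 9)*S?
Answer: 130005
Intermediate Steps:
S = -14445 (S = 2 - (10187 - (-710)*6) = 2 - (10187 - 1*(-4260)) = 2 - (10187 + 4260) = 2 - 1*14447 = 2 - 14447 = -14445)
(0 - 9)*S = (0 - 9)*(-14445) = -9*(-14445) = 130005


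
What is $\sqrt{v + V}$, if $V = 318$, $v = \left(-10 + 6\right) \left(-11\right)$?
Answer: $\sqrt{362} \approx 19.026$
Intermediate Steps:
$v = 44$ ($v = \left(-4\right) \left(-11\right) = 44$)
$\sqrt{v + V} = \sqrt{44 + 318} = \sqrt{362}$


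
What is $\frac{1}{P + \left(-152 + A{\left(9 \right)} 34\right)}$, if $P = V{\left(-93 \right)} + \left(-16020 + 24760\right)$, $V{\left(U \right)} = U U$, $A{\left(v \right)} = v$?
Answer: $\frac{1}{17543} \approx 5.7003 \cdot 10^{-5}$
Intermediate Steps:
$V{\left(U \right)} = U^{2}$
$P = 17389$ ($P = \left(-93\right)^{2} + \left(-16020 + 24760\right) = 8649 + 8740 = 17389$)
$\frac{1}{P + \left(-152 + A{\left(9 \right)} 34\right)} = \frac{1}{17389 + \left(-152 + 9 \cdot 34\right)} = \frac{1}{17389 + \left(-152 + 306\right)} = \frac{1}{17389 + 154} = \frac{1}{17543}$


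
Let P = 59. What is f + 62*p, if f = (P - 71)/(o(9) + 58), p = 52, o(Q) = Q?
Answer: 215996/67 ≈ 3223.8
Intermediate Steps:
f = -12/67 (f = (59 - 71)/(9 + 58) = -12/67 ≈ -0.17910)
f + 62*p = -12/67 + 62*52 = -12/67 + 3224 = 215996/67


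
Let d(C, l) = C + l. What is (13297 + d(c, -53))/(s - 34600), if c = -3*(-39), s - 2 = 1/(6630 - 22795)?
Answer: -215980565/559276671 ≈ -0.38618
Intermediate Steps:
s = 32329/16165 (s = 2 + 1/(6630 - 22795) = 2 + 1/(-16165) = 2 - 1/16165 = 32329/16165 ≈ 1.9999)
c = 117
(13297 + d(c, -53))/(s - 34600) = (13297 + (117 - 53))/(32329/16165 - 34600) = (13297 + 64)/(-559276671/16165) = 13361*(-16165/559276671) = -215980565/559276671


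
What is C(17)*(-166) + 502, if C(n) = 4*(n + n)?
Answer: -22074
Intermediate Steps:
C(n) = 8*n (C(n) = 4*(2*n) = 8*n)
C(17)*(-166) + 502 = (8*17)*(-166) + 502 = 136*(-166) + 502 = -22576 + 502 = -22074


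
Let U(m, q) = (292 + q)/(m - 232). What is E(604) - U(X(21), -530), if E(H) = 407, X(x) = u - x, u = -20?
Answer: 15839/39 ≈ 406.13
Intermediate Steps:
X(x) = -20 - x
U(m, q) = (292 + q)/(-232 + m)
E(604) - U(X(21), -530) = 407 - (292 - 530)/(-232 + (-20 - 1*21)) = 407 - (-238)/(-232 + (-20 - 21)) = 407 - (-238)/(-232 - 41) = 407 - (-238)/(-273) = 407 - (-1)*(-238)/273 = 407 - 1*34/39 = 407 - 34/39 = 15839/39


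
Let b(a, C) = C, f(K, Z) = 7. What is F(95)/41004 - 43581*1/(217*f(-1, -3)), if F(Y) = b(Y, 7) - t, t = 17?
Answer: -893505257/31142538 ≈ -28.691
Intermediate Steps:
F(Y) = -10 (F(Y) = 7 - 1*17 = 7 - 17 = -10)
F(95)/41004 - 43581*1/(217*f(-1, -3)) = -10/41004 - 43581/((7*(-7))*(-31)) = -10*1/41004 - 43581/((-49*(-31))) = -5/20502 - 43581/1519 = -893505257/31142538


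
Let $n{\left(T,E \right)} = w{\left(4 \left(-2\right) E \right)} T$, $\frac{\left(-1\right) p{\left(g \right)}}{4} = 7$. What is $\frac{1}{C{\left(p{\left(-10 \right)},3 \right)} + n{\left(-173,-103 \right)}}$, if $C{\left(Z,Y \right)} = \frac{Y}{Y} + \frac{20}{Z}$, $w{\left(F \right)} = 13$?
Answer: $- \frac{7}{15741} \approx -0.0004447$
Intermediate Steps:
$p{\left(g \right)} = -28$ ($p{\left(g \right)} = \left(-4\right) 7 = -28$)
$C{\left(Z,Y \right)} = 1 + \frac{20}{Z}$
$n{\left(T,E \right)} = 13 T$
$\frac{1}{C{\left(p{\left(-10 \right)},3 \right)} + n{\left(-173,-103 \right)}} = \frac{1}{\frac{20 - 28}{-28} + 13 \left(-173\right)} = \frac{1}{\left(- \frac{1}{28}\right) \left(-8\right) - 2249} = \frac{1}{\frac{2}{7} - 2249} = \frac{1}{- \frac{15741}{7}} = - \frac{7}{15741}$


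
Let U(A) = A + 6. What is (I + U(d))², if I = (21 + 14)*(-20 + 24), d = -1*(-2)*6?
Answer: 24964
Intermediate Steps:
d = 12 (d = 2*6 = 12)
U(A) = 6 + A
I = 140 (I = 35*4 = 140)
(I + U(d))² = (140 + (6 + 12))² = (140 + 18)² = 158² = 24964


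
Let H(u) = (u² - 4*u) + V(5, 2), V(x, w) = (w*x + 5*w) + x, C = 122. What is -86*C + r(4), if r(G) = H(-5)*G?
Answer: -10212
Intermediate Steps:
V(x, w) = x + 5*w + w*x (V(x, w) = (5*w + w*x) + x = x + 5*w + w*x)
H(u) = 25 + u² - 4*u (H(u) = (u² - 4*u) + (5 + 5*2 + 2*5) = (u² - 4*u) + (5 + 10 + 10) = (u² - 4*u) + 25 = 25 + u² - 4*u)
r(G) = 70*G (r(G) = (25 + (-5)² - 4*(-5))*G = (25 + 25 + 20)*G = 70*G)
-86*C + r(4) = -86*122 + 70*4 = -10492 + 280 = -10212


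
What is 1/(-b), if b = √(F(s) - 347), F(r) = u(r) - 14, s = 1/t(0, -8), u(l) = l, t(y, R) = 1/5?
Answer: I*√89/178 ≈ 0.053*I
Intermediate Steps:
t(y, R) = ⅕
s = 5 (s = 1/(⅕) = 5)
F(r) = -14 + r (F(r) = r - 14 = -14 + r)
b = 2*I*√89 (b = √((-14 + 5) - 347) = √(-9 - 347) = √(-356) = 2*I*√89 ≈ 18.868*I)
1/(-b) = 1/(-2*I*√89) = I*√89/178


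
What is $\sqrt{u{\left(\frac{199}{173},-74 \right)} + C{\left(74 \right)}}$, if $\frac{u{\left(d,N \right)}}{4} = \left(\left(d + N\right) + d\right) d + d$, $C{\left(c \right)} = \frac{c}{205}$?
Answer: $\frac{i \sqrt{408696165970}}{35465} \approx 18.026 i$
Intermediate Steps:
$C{\left(c \right)} = \frac{c}{205}$ ($C{\left(c \right)} = c \frac{1}{205} = \frac{c}{205}$)
$u{\left(d,N \right)} = 4 d + 4 d \left(N + 2 d\right)$ ($u{\left(d,N \right)} = 4 \left(\left(\left(d + N\right) + d\right) d + d\right) = 4 \left(\left(\left(N + d\right) + d\right) d + d\right) = 4 \left(\left(N + 2 d\right) d + d\right) = 4 \left(d \left(N + 2 d\right) + d\right) = 4 \left(d + d \left(N + 2 d\right)\right) = 4 d + 4 d \left(N + 2 d\right)$)
$\sqrt{u{\left(\frac{199}{173},-74 \right)} + C{\left(74 \right)}} = \sqrt{4 \cdot \frac{199}{173} \left(1 - 74 + 2 \cdot \frac{199}{173}\right) + \frac{1}{205} \cdot 74} = \sqrt{4 \cdot 199 \cdot \frac{1}{173} \left(1 - 74 + 2 \cdot 199 \cdot \frac{1}{173}\right) + \frac{74}{205}} = \sqrt{4 \cdot \frac{199}{173} \left(1 - 74 + 2 \cdot \frac{199}{173}\right) + \frac{74}{205}} = \sqrt{4 \cdot \frac{199}{173} \left(1 - 74 + \frac{398}{173}\right) + \frac{74}{205}} = \sqrt{4 \cdot \frac{199}{173} \left(- \frac{12231}{173}\right) + \frac{74}{205}} = \sqrt{- \frac{9735876}{29929} + \frac{74}{205}} = \sqrt{- \frac{1993639834}{6135445}} = \frac{i \sqrt{408696165970}}{35465}$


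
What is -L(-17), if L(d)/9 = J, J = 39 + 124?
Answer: -1467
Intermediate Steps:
J = 163
L(d) = 1467 (L(d) = 9*163 = 1467)
-L(-17) = -1*1467 = -1467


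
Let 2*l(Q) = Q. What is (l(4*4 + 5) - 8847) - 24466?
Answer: -66605/2 ≈ -33303.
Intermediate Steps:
l(Q) = Q/2
(l(4*4 + 5) - 8847) - 24466 = ((4*4 + 5)/2 - 8847) - 24466 = ((16 + 5)/2 - 8847) - 24466 = ((1/2)*21 - 8847) - 24466 = (21/2 - 8847) - 24466 = -17673/2 - 24466 = -66605/2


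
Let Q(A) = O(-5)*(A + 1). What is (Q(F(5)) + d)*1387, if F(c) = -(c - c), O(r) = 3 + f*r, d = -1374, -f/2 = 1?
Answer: -1887707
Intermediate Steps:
f = -2 (f = -2*1 = -2)
O(r) = 3 - 2*r
F(c) = 0 (F(c) = -1*0 = 0)
Q(A) = 13 + 13*A (Q(A) = (3 - 2*(-5))*(A + 1) = (3 + 10)*(1 + A) = 13*(1 + A) = 13 + 13*A)
(Q(F(5)) + d)*1387 = ((13 + 13*0) - 1374)*1387 = ((13 + 0) - 1374)*1387 = (13 - 1374)*1387 = -1361*1387 = -1887707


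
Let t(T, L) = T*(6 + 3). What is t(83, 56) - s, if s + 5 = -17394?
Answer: 18146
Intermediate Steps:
t(T, L) = 9*T (t(T, L) = T*9 = 9*T)
s = -17399 (s = -5 - 17394 = -17399)
t(83, 56) - s = 9*83 - 1*(-17399) = 747 + 17399 = 18146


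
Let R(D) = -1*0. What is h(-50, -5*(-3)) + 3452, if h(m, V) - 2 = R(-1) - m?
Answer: 3504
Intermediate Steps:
R(D) = 0
h(m, V) = 2 - m (h(m, V) = 2 + (0 - m) = 2 - m)
h(-50, -5*(-3)) + 3452 = (2 - 1*(-50)) + 3452 = (2 + 50) + 3452 = 52 + 3452 = 3504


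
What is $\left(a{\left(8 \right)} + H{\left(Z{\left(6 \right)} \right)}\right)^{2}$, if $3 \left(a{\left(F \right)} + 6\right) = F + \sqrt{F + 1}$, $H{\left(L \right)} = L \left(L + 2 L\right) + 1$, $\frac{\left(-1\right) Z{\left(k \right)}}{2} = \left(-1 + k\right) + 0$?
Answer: $\frac{802816}{9} \approx 89202.0$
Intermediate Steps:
$Z{\left(k \right)} = 2 - 2 k$ ($Z{\left(k \right)} = - 2 \left(\left(-1 + k\right) + 0\right) = - 2 \left(-1 + k\right) = 2 - 2 k$)
$H{\left(L \right)} = 1 + 3 L^{2}$ ($H{\left(L \right)} = L 3 L + 1 = 3 L^{2} + 1 = 1 + 3 L^{2}$)
$a{\left(F \right)} = -6 + \frac{F}{3} + \frac{\sqrt{1 + F}}{3}$ ($a{\left(F \right)} = -6 + \frac{F + \sqrt{F + 1}}{3} = -6 + \frac{F + \sqrt{1 + F}}{3} = -6 + \left(\frac{F}{3} + \frac{\sqrt{1 + F}}{3}\right) = -6 + \frac{F}{3} + \frac{\sqrt{1 + F}}{3}$)
$\left(a{\left(8 \right)} + H{\left(Z{\left(6 \right)} \right)}\right)^{2} = \left(\left(-6 + \frac{1}{3} \cdot 8 + \frac{\sqrt{1 + 8}}{3}\right) + \left(1 + 3 \left(2 - 12\right)^{2}\right)\right)^{2} = \left(\left(-6 + \frac{8}{3} + \frac{\sqrt{9}}{3}\right) + \left(1 + 3 \left(2 - 12\right)^{2}\right)\right)^{2} = \left(\left(-6 + \frac{8}{3} + \frac{1}{3} \cdot 3\right) + \left(1 + 3 \left(-10\right)^{2}\right)\right)^{2} = \left(\left(-6 + \frac{8}{3} + 1\right) + \left(1 + 3 \cdot 100\right)\right)^{2} = \left(- \frac{7}{3} + \left(1 + 300\right)\right)^{2} = \left(- \frac{7}{3} + 301\right)^{2} = \left(\frac{896}{3}\right)^{2} = \frac{802816}{9}$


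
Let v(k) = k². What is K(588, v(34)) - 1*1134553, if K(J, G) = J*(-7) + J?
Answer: -1138081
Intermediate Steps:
K(J, G) = -6*J (K(J, G) = -7*J + J = -6*J)
K(588, v(34)) - 1*1134553 = -6*588 - 1*1134553 = -3528 - 1134553 = -1138081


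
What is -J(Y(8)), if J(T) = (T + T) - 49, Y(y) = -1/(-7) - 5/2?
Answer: 376/7 ≈ 53.714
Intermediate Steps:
Y(y) = -33/14 (Y(y) = -1*(-1/7) - 5*1/2 = 1/7 - 5/2 = -33/14)
J(T) = -49 + 2*T (J(T) = 2*T - 49 = -49 + 2*T)
-J(Y(8)) = -(-49 + 2*(-33/14)) = -(-49 - 33/7) = -1*(-376/7) = 376/7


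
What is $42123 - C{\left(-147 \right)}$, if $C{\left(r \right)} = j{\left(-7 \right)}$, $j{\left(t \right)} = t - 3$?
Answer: $42133$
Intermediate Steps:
$j{\left(t \right)} = -3 + t$ ($j{\left(t \right)} = t - 3 = -3 + t$)
$C{\left(r \right)} = -10$ ($C{\left(r \right)} = -3 - 7 = -10$)
$42123 - C{\left(-147 \right)} = 42123 - -10 = 42123 + 10 = 42133$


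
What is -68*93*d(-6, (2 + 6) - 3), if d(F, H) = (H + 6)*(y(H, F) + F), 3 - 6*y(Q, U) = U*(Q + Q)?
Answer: -313038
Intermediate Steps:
y(Q, U) = 1/2 - Q*U/3 (y(Q, U) = 1/2 - U*(Q + Q)/6 = 1/2 - U*2*Q/6 = 1/2 - Q*U/3)
d(F, H) = (6 + H)*(1/2 + F - F*H/3) (d(F, H) = (H + 6)*((1/2 - H*F/3) + F) = (6 + H)*((1/2 - F*H/3) + F) = (6 + H)*(1/2 + F - F*H/3))
-68*93*d(-6, (2 + 6) - 3) = -68*93*(3 + ((2 + 6) - 3)/2 + 6*(-6) - 1*(-6)*((2 + 6) - 3) - 1/3*(-6)*((2 + 6) - 3)**2) = -6324*(3 + (8 - 3)/2 - 36 - 1*(-6)*(8 - 3) - 1/3*(-6)*(8 - 3)**2) = -6324*(3 + (1/2)*5 - 36 - 1*(-6)*5 - 1/3*(-6)*5**2) = -6324*(3 + 5/2 - 36 + 30 - 1/3*(-6)*25) = -6324*(3 + 5/2 - 36 + 30 + 50) = -6324*99/2 = -1*313038 = -313038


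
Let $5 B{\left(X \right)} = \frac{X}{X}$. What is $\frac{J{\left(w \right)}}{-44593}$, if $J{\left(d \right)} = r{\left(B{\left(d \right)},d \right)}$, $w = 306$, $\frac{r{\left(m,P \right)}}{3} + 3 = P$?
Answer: $- \frac{909}{44593} \approx -0.020384$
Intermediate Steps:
$B{\left(X \right)} = \frac{1}{5}$ ($B{\left(X \right)} = \frac{X \frac{1}{X}}{5} = \frac{1}{5} \cdot 1 = \frac{1}{5}$)
$r{\left(m,P \right)} = -9 + 3 P$
$J{\left(d \right)} = -9 + 3 d$
$\frac{J{\left(w \right)}}{-44593} = \frac{-9 + 3 \cdot 306}{-44593} = \left(-9 + 918\right) \left(- \frac{1}{44593}\right) = 909 \left(- \frac{1}{44593}\right) = - \frac{909}{44593}$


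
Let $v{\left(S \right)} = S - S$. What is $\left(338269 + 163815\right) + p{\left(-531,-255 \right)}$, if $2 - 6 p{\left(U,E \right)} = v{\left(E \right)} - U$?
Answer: $\frac{3011975}{6} \approx 5.02 \cdot 10^{5}$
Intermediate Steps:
$v{\left(S \right)} = 0$
$p{\left(U,E \right)} = \frac{1}{3} + \frac{U}{6}$ ($p{\left(U,E \right)} = \frac{1}{3} - \frac{0 - U}{6} = \frac{1}{3} - \frac{\left(-1\right) U}{6} = \frac{1}{3} + \frac{U}{6}$)
$\left(338269 + 163815\right) + p{\left(-531,-255 \right)} = \left(338269 + 163815\right) + \left(\frac{1}{3} + \frac{1}{6} \left(-531\right)\right) = 502084 + \left(\frac{1}{3} - \frac{177}{2}\right) = 502084 - \frac{529}{6} = \frac{3011975}{6}$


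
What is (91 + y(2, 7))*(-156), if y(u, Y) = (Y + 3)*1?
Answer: -15756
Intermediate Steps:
y(u, Y) = 3 + Y (y(u, Y) = (3 + Y)*1 = 3 + Y)
(91 + y(2, 7))*(-156) = (91 + (3 + 7))*(-156) = (91 + 10)*(-156) = 101*(-156) = -15756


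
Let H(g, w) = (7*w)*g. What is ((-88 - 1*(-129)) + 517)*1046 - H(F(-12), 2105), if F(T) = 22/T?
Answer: 3664093/6 ≈ 6.1068e+5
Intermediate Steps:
H(g, w) = 7*g*w
((-88 - 1*(-129)) + 517)*1046 - H(F(-12), 2105) = ((-88 - 1*(-129)) + 517)*1046 - 7*22/(-12)*2105 = ((-88 + 129) + 517)*1046 - 7*22*(-1/12)*2105 = (41 + 517)*1046 - 7*(-11)*2105/6 = 558*1046 - 1*(-162085/6) = 583668 + 162085/6 = 3664093/6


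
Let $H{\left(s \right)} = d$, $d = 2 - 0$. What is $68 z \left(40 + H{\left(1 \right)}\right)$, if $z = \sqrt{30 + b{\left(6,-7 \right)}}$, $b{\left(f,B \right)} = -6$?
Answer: $5712 \sqrt{6} \approx 13991.0$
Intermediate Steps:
$d = 2$ ($d = 2 + 0 = 2$)
$H{\left(s \right)} = 2$
$z = 2 \sqrt{6}$ ($z = \sqrt{30 - 6} = \sqrt{24} = 2 \sqrt{6} \approx 4.899$)
$68 z \left(40 + H{\left(1 \right)}\right) = 68 \cdot 2 \sqrt{6} \left(40 + 2\right) = 136 \sqrt{6} \cdot 42 = 5712 \sqrt{6}$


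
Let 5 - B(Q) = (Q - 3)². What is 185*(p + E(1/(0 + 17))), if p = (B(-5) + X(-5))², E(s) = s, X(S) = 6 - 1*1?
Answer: 9171005/17 ≈ 5.3947e+5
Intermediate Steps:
B(Q) = 5 - (-3 + Q)² (B(Q) = 5 - (Q - 3)² = 5 - (-3 + Q)²)
X(S) = 5 (X(S) = 6 - 1 = 5)
p = 2916 (p = ((5 - (-3 - 5)²) + 5)² = ((5 - 1*(-8)²) + 5)² = ((5 - 1*64) + 5)² = ((5 - 64) + 5)² = (-59 + 5)² = (-54)² = 2916)
185*(p + E(1/(0 + 17))) = 185*(2916 + 1/(0 + 17)) = 185*(2916 + 1/17) = 185*(49573/17) = 9171005/17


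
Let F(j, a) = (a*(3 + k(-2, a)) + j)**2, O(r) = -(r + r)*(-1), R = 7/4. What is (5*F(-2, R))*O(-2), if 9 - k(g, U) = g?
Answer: -10125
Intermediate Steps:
k(g, U) = 9 - g
R = 7/4 (R = 7*(1/4) = 7/4 ≈ 1.7500)
O(r) = 2*r (O(r) = -2*r*(-1) = 2*r)
F(j, a) = (j + 14*a)**2 (F(j, a) = (a*(3 + (9 - 1*(-2))) + j)**2 = (a*(3 + (9 + 2)) + j)**2 = (a*(3 + 11) + j)**2 = (a*14 + j)**2 = (14*a + j)**2 = (j + 14*a)**2)
(5*F(-2, R))*O(-2) = (5*(-2 + 14*(7/4))**2)*(2*(-2)) = (5*(-2 + 49/2)**2)*(-4) = (5*(45/2)**2)*(-4) = (5*(2025/4))*(-4) = (10125/4)*(-4) = -10125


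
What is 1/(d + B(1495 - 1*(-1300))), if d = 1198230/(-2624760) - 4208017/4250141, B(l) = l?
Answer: 371853336372/1038792152454695 ≈ 0.00035797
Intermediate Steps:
d = -537922705045/371853336372 (d = 1198230*(-1/2624760) - 4208017*1/4250141 = -39941/87492 - 4208017/4250141 = -537922705045/371853336372 ≈ -1.4466)
1/(d + B(1495 - 1*(-1300))) = 1/(-537922705045/371853336372 + (1495 - 1*(-1300))) = 1/(-537922705045/371853336372 + (1495 + 1300)) = 1/(-537922705045/371853336372 + 2795) = 1/(1038792152454695/371853336372) = 371853336372/1038792152454695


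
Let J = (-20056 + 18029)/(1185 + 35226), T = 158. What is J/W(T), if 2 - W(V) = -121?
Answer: -2027/4478553 ≈ -0.00045260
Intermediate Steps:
W(V) = 123 (W(V) = 2 - 1*(-121) = 2 + 121 = 123)
J = -2027/36411 ≈ -0.055670
J/W(T) = -2027/36411/123 = -2027/36411*1/123 = -2027/4478553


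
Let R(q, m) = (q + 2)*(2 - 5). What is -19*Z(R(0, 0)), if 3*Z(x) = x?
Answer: 38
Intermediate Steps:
R(q, m) = -6 - 3*q (R(q, m) = (2 + q)*(-3) = -6 - 3*q)
Z(x) = x/3
-19*Z(R(0, 0)) = -19*(-6 - 3*0)/3 = -19*(-6 + 0)/3 = -19*(-6)/3 = -19*(-2) = 38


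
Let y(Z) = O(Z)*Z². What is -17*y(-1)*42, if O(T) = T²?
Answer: -714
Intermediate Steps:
y(Z) = Z⁴ (y(Z) = Z²*Z² = Z⁴)
-17*y(-1)*42 = -17*(-1)⁴*42 = -17*1*42 = -17*42 = -714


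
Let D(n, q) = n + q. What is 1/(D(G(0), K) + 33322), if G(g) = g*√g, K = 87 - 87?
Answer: 1/33322 ≈ 3.0010e-5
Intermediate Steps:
K = 0
G(g) = g^(3/2)
1/(D(G(0), K) + 33322) = 1/((0^(3/2) + 0) + 33322) = 1/((0 + 0) + 33322) = 1/(0 + 33322) = 1/33322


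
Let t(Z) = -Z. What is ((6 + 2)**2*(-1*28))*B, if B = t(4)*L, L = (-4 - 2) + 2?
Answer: -28672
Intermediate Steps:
L = -4 (L = -6 + 2 = -4)
B = 16 (B = -1*4*(-4) = -4*(-4) = 16)
((6 + 2)**2*(-1*28))*B = ((6 + 2)**2*(-1*28))*16 = (8**2*(-28))*16 = (64*(-28))*16 = -1792*16 = -28672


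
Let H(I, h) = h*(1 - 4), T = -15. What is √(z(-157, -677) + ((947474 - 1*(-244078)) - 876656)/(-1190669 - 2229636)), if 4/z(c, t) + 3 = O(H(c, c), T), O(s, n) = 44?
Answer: 2*√27011725345605/140232505 ≈ 0.074124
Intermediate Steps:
H(I, h) = -3*h (H(I, h) = h*(-3) = -3*h)
z(c, t) = 4/41 (z(c, t) = 4/(-3 + 44) = 4/41)
√(z(-157, -677) + ((947474 - 1*(-244078)) - 876656)/(-1190669 - 2229636)) = √(4/41 + ((947474 - 1*(-244078)) - 876656)/(-1190669 - 2229636)) = √(4/41 + ((947474 + 244078) - 876656)/(-3420305)) = √(4/41 + (1191552 - 876656)*(-1/3420305)) = √(4/41 + 314896*(-1/3420305)) = √(4/41 - 314896/3420305) = √(770484/140232505) = 2*√27011725345605/140232505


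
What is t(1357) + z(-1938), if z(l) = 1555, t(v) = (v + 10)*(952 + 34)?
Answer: 1349417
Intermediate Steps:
t(v) = 9860 + 986*v (t(v) = (10 + v)*986 = 9860 + 986*v)
t(1357) + z(-1938) = (9860 + 986*1357) + 1555 = (9860 + 1338002) + 1555 = 1347862 + 1555 = 1349417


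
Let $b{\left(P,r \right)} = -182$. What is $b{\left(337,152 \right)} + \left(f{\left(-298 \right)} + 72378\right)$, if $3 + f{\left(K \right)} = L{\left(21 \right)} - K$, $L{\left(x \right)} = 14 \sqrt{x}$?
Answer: $72491 + 14 \sqrt{21} \approx 72555.0$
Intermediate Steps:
$f{\left(K \right)} = -3 - K + 14 \sqrt{21}$ ($f{\left(K \right)} = -3 - \left(K - 14 \sqrt{21}\right) = -3 - K + 14 \sqrt{21}$)
$b{\left(337,152 \right)} + \left(f{\left(-298 \right)} + 72378\right) = -182 + \left(\left(-3 - -298 + 14 \sqrt{21}\right) + 72378\right) = -182 + \left(\left(-3 + 298 + 14 \sqrt{21}\right) + 72378\right) = -182 + \left(\left(295 + 14 \sqrt{21}\right) + 72378\right) = -182 + \left(72673 + 14 \sqrt{21}\right) = 72491 + 14 \sqrt{21}$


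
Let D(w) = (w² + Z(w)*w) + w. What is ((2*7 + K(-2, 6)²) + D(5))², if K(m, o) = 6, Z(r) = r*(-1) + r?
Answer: 6400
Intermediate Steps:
Z(r) = 0 (Z(r) = -r + r = 0)
D(w) = w + w² (D(w) = (w² + 0*w) + w = (w² + 0) + w = w² + w = w + w²)
((2*7 + K(-2, 6)²) + D(5))² = ((2*7 + 6²) + 5*(1 + 5))² = ((14 + 36) + 5*6)² = (50 + 30)² = 80² = 6400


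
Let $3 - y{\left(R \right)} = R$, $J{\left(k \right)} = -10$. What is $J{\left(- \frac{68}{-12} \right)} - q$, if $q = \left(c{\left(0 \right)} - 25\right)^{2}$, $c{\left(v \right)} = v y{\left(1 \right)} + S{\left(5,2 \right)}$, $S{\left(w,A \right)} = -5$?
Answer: $-910$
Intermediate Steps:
$y{\left(R \right)} = 3 - R$
$c{\left(v \right)} = -5 + 2 v$ ($c{\left(v \right)} = v \left(3 - 1\right) - 5 = v 2 - 5 = 2 v - 5 = -5 + 2 v$)
$q = 900$ ($q = \left(\left(-5 + 2 \cdot 0\right) - 25\right)^{2} = \left(\left(-5 + 0\right) - 25\right)^{2} = \left(-5 - 25\right)^{2} = \left(-30\right)^{2} = 900$)
$J{\left(- \frac{68}{-12} \right)} - q = -10 - 900 = -910$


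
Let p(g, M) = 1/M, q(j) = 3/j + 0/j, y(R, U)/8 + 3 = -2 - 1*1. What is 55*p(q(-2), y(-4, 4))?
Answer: -55/48 ≈ -1.1458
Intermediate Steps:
y(R, U) = -48 (y(R, U) = -24 + 8*(-2 - 1*1) = -24 + 8*(-2 - 1) = -24 + 8*(-3) = -24 - 24 = -48)
q(j) = 3/j (q(j) = 3/j + 0 = 3/j)
55*p(q(-2), y(-4, 4)) = 55/(-48) = 55*(-1/48) = -55/48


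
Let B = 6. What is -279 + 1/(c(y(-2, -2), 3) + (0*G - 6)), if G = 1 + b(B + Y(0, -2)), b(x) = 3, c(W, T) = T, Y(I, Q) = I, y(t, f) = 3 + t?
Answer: -838/3 ≈ -279.33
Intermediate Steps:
G = 4 (G = 1 + 3 = 4)
-279 + 1/(c(y(-2, -2), 3) + (0*G - 6)) = -279 + 1/(3 + (0*4 - 6)) = -279 + 1/(3 + (0 - 6)) = -279 + 1/(3 - 6) = -279 + 1/(-3) = -279 - 1/3 = -838/3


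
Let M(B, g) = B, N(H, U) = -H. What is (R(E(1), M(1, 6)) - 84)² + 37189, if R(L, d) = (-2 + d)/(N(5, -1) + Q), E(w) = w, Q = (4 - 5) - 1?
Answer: 2166830/49 ≈ 44221.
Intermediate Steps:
Q = -2 (Q = -1 - 1 = -2)
R(L, d) = 2/7 - d/7 (R(L, d) = (-2 + d)/(-1*5 - 2) = (-2 + d)/(-5 - 2) = (-2 + d)/(-7) = (-2 + d)*(-⅐) = 2/7 - d/7)
(R(E(1), M(1, 6)) - 84)² + 37189 = ((2/7 - ⅐*1) - 84)² + 37189 = ((2/7 - ⅐) - 84)² + 37189 = (⅐ - 84)² + 37189 = (-587/7)² + 37189 = 344569/49 + 37189 = 2166830/49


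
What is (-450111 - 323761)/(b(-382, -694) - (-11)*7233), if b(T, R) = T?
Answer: -773872/79181 ≈ -9.7735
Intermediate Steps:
(-450111 - 323761)/(b(-382, -694) - (-11)*7233) = (-450111 - 323761)/(-382 - (-11)*7233) = -773872/(-382 - 1*(-79563)) = -773872/(-382 + 79563) = -773872/79181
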